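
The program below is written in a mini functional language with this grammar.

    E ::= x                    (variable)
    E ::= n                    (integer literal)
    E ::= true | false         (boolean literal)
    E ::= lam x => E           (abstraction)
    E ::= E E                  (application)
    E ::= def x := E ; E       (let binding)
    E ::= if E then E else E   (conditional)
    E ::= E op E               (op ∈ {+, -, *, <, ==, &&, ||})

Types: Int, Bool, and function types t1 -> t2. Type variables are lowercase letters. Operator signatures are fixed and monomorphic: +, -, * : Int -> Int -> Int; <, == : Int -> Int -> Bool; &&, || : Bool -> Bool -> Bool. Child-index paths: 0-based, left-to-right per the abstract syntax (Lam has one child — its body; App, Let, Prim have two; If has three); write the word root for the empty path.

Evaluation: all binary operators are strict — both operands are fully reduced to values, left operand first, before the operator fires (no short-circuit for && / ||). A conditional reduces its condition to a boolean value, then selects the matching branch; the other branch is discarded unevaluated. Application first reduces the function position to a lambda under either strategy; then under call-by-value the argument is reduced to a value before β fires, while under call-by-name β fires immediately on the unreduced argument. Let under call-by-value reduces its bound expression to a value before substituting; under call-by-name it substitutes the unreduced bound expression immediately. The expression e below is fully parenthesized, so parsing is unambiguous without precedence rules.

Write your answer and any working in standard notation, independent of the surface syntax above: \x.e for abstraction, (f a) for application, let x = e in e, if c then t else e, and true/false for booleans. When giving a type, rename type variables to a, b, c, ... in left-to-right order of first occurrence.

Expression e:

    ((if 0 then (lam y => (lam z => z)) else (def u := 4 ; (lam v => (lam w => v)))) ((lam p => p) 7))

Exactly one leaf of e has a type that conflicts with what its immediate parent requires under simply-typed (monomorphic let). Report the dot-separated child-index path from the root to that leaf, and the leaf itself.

Working:
  unify Int ~ Bool
  FAIL: mismatch Int ~ Bool

Answer: 0.0 : 0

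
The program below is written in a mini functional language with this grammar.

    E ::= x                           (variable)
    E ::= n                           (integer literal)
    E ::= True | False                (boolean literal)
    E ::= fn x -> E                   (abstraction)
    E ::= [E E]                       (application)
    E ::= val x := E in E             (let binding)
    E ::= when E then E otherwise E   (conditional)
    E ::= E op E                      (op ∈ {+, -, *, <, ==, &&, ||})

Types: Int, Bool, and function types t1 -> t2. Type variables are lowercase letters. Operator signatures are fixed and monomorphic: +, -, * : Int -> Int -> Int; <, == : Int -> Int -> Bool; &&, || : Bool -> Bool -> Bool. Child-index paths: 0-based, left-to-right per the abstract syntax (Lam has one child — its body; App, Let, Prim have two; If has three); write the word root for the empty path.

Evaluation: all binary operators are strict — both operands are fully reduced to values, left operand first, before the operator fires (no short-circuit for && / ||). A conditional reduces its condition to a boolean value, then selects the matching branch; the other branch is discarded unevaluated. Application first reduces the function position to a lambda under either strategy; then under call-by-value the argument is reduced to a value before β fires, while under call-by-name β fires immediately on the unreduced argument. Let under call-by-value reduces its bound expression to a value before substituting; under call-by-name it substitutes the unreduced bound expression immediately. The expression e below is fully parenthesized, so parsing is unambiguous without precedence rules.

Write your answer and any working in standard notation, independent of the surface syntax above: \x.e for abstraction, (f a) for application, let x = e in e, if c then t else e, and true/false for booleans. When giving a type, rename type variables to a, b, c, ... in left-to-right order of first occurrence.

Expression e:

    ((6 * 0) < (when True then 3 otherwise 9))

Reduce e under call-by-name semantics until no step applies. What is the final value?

Answer: true

Trace:
step 0: ((6 * 0) < (if true then 3 else 9))
step 1: [delta@0] (0 < (if true then 3 else 9))
step 2: [if@1] (0 < 3)
step 3: [delta@root] true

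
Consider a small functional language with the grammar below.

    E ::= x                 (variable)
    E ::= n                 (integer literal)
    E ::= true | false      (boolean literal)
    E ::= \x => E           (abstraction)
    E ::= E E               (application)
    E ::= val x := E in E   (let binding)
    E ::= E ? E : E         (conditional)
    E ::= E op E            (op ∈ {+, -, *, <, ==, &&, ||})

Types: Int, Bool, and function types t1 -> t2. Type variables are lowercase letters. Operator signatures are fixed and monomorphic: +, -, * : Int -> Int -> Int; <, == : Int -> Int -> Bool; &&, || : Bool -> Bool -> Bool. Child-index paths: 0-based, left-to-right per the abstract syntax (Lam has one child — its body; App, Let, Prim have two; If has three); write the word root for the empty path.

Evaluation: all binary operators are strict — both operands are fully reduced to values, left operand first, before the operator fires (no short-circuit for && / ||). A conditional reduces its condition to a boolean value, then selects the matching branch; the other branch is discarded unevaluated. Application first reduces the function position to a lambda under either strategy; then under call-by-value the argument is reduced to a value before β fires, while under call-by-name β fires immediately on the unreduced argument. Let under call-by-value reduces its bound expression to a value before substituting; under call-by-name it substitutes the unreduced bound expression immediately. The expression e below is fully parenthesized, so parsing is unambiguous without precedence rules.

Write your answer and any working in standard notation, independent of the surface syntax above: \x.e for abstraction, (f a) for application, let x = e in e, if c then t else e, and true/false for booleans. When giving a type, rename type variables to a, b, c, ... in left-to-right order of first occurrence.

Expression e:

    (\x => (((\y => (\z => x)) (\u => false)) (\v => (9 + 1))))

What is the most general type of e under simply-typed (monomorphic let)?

Answer: a -> a

Working:
x : a
\z._ : c -> a
\y._ : b -> c -> a
\u._ : d -> Bool
  unify b -> c -> a ~ (d -> Bool) -> e
  unify b ~ d -> Bool
  unify c -> a ~ e
_ _ : c -> a
  unify Int ~ Int
  unify Int ~ Int
\v._ : f -> Int
  unify c -> a ~ (f -> Int) -> g
  unify c ~ f -> Int
  unify a ~ g
_ _ : g
\x._ : g -> g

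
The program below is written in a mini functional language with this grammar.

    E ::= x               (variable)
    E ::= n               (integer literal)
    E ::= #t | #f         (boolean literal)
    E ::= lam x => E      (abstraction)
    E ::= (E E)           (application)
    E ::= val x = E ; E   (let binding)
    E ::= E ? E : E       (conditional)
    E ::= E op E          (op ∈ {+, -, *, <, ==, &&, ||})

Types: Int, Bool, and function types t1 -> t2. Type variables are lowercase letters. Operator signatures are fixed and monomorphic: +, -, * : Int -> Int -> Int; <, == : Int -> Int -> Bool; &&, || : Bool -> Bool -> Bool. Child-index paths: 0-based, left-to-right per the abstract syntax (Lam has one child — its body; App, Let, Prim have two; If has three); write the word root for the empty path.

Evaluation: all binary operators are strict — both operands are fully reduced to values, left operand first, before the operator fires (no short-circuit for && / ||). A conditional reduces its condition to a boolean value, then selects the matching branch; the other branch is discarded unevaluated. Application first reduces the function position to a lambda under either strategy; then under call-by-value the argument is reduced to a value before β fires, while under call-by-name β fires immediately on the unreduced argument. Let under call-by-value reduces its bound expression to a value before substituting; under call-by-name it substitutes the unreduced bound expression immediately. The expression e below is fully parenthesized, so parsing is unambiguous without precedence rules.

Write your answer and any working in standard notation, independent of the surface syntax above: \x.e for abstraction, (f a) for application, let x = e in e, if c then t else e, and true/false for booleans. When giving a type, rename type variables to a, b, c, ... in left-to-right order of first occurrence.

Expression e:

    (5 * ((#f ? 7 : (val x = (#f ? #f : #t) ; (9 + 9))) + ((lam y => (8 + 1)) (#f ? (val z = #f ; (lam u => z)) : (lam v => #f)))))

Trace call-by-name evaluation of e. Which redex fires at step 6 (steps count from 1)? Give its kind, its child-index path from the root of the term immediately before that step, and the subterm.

Answer: delta at 1 : (18 + 9)

Derivation:
step 0: (5 * ((if false then 7 else (let x = (if false then false else true) in (9 + 9))) + ((\y.(8 + 1)) (if false then (let z = false in (\u.z)) else (\v.false)))))
step 1: [if@1.0] (5 * ((let x = (if false then false else true) in (9 + 9)) + ((\y.(8 + 1)) (if false then (let z = false in (\u.z)) else (\v.false)))))
step 2: [let@1.0] (5 * ((9 + 9) + ((\y.(8 + 1)) (if false then (let z = false in (\u.z)) else (\v.false)))))
step 3: [delta@1.0] (5 * (18 + ((\y.(8 + 1)) (if false then (let z = false in (\u.z)) else (\v.false)))))
step 4: [beta@1.1] (5 * (18 + (8 + 1)))
step 5: [delta@1.1] (5 * (18 + 9))
step 6: [delta@1] (5 * 27)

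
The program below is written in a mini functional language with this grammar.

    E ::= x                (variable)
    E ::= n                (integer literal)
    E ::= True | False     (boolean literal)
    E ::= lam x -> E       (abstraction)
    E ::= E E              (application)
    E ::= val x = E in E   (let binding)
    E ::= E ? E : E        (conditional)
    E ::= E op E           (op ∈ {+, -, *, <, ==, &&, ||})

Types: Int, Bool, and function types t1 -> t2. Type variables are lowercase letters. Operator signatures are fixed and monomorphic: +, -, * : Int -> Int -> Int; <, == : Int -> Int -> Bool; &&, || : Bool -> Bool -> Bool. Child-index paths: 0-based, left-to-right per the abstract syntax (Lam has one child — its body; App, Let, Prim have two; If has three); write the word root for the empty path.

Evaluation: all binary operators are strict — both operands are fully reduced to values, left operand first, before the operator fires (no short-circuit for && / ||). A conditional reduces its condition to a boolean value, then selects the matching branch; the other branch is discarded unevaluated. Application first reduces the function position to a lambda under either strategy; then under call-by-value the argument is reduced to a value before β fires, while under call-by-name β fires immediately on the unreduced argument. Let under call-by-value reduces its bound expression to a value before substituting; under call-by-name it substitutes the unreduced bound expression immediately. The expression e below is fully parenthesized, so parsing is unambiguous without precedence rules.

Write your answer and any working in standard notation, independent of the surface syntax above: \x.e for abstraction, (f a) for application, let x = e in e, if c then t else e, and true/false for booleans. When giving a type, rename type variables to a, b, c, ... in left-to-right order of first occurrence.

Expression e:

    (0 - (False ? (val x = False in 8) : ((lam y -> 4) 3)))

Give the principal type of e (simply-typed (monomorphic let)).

Working:
  unify Int ~ Int
  unify Bool ~ Bool
let x : Bool
\y._ : a -> Int
  unify a -> Int ~ Int -> b
  unify a ~ Int
  unify Int ~ b
_ _ : Int
  unify Int ~ Int
  unify Int ~ Int

Answer: Int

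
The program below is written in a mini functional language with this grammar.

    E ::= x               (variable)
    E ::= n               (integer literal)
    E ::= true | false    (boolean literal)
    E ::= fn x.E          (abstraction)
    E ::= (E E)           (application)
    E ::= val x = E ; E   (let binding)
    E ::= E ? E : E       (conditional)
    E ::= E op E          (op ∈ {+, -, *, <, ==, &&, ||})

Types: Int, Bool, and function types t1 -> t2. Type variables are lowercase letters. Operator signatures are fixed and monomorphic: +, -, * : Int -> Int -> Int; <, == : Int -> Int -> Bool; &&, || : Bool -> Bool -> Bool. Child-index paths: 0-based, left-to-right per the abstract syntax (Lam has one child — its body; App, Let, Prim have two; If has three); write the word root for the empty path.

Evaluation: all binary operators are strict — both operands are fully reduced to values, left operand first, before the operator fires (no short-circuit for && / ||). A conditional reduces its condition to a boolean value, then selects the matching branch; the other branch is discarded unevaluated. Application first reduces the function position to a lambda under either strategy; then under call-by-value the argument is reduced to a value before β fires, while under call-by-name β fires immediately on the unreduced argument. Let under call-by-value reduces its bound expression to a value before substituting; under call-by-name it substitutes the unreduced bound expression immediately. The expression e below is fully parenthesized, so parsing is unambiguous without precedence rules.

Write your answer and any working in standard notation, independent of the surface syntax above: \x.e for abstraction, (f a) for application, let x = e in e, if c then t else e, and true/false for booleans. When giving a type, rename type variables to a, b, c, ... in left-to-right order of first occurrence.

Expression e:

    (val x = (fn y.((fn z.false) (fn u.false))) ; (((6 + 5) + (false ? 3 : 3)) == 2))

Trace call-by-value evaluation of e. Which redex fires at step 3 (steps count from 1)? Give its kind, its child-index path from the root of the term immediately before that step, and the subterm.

Answer: if at 0.1 : (if false then 3 else 3)

Derivation:
step 0: (let x = (\y.((\z.false) (\u.false))) in (((6 + 5) + (if false then 3 else 3)) == 2))
step 1: [let@root] (((6 + 5) + (if false then 3 else 3)) == 2)
step 2: [delta@0.0] ((11 + (if false then 3 else 3)) == 2)
step 3: [if@0.1] ((11 + 3) == 2)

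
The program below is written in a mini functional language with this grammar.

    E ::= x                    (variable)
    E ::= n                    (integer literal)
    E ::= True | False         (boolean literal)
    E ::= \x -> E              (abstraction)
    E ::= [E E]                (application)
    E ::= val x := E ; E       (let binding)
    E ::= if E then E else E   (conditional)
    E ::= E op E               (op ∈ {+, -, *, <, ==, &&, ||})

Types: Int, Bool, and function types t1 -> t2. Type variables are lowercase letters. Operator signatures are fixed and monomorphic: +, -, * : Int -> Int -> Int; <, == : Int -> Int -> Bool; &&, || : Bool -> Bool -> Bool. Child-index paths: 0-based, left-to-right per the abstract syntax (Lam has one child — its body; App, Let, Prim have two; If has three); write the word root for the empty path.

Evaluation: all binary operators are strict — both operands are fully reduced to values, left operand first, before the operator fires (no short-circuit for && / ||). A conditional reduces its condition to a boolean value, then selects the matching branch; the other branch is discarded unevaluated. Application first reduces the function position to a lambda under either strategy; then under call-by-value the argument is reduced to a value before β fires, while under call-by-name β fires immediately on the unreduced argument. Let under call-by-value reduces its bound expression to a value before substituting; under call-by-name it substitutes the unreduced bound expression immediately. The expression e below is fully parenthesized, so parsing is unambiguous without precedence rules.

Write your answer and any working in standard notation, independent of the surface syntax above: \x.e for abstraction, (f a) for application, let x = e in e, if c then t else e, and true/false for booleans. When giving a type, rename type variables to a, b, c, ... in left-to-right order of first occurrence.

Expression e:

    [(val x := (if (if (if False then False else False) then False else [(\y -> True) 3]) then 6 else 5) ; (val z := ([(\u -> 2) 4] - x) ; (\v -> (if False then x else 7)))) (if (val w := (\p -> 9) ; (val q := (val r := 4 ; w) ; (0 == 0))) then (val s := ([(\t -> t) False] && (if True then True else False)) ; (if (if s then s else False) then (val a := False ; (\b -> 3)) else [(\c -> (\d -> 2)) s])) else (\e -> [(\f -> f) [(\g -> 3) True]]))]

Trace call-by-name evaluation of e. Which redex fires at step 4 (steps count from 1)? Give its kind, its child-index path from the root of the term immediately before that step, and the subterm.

Answer: if at root : (if false then (if (if (if false then false else false) then false else ((\y.true) 3)) then 6 else 5) else 7)

Trace:
step 0: ((let x = (if (if (if false then false else false) then false else ((\y.true) 3)) then 6 else 5) in (let z = (((\u.2) 4) - x) in (\v.(if false then x else 7)))) (if (let w = (\p.9) in (let q = (let r = 4 in w) in (0 == 0))) then (let s = (((\t.t) false) && (if true then true else false)) in (if (if s then s else false) then (let a = false in (\b.3)) else ((\c.(\d.2)) s))) else (\e.((\f.f) ((\g.3) true)))))
step 1: [let@0] ((let z = (((\u.2) 4) - (if (if (if false then false else false) then false else ((\y.true) 3)) then 6 else 5)) in (\v.(if false then (if (if (if false then false else false) then false else ((\y.true) 3)) then 6 else 5) else 7))) (if (let w = (\p.9) in (let q = (let r = 4 in w) in (0 == 0))) then (let s = (((\t.t) false) && (if true then true else false)) in (if (if s then s else false) then (let a = false in (\b.3)) else ((\c.(\d.2)) s))) else (\e.((\f.f) ((\g.3) true)))))
step 2: [let@0] ((\v.(if false then (if (if (if false then false else false) then false else ((\y.true) 3)) then 6 else 5) else 7)) (if (let w = (\p.9) in (let q = (let r = 4 in w) in (0 == 0))) then (let s = (((\t.t) false) && (if true then true else false)) in (if (if s then s else false) then (let a = false in (\b.3)) else ((\c.(\d.2)) s))) else (\e.((\f.f) ((\g.3) true)))))
step 3: [beta@root] (if false then (if (if (if false then false else false) then false else ((\y.true) 3)) then 6 else 5) else 7)
step 4: [if@root] 7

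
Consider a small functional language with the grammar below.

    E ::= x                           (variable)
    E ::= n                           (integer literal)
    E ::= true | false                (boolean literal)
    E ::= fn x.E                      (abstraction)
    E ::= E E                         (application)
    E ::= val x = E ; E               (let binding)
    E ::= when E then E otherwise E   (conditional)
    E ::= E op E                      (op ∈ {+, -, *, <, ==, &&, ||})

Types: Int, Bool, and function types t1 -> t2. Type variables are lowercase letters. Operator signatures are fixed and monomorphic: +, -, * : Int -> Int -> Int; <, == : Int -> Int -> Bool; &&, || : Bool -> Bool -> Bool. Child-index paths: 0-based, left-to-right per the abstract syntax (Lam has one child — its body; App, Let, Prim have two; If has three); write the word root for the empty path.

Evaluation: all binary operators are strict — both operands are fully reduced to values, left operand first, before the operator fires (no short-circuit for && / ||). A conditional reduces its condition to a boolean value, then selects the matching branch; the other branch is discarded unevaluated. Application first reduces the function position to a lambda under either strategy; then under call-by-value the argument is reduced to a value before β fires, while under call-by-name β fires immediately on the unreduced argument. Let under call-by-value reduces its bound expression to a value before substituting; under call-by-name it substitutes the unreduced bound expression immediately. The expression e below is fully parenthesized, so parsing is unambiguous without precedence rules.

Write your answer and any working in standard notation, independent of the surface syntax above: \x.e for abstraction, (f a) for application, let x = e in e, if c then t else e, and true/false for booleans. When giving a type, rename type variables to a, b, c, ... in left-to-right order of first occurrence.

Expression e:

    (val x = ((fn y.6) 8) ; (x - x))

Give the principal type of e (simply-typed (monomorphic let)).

Derivation:
\y._ : a -> Int
  unify a -> Int ~ Int -> b
  unify a ~ Int
  unify Int ~ b
_ _ : Int
let x : Int
x : Int
  unify Int ~ Int
x : Int
  unify Int ~ Int

Answer: Int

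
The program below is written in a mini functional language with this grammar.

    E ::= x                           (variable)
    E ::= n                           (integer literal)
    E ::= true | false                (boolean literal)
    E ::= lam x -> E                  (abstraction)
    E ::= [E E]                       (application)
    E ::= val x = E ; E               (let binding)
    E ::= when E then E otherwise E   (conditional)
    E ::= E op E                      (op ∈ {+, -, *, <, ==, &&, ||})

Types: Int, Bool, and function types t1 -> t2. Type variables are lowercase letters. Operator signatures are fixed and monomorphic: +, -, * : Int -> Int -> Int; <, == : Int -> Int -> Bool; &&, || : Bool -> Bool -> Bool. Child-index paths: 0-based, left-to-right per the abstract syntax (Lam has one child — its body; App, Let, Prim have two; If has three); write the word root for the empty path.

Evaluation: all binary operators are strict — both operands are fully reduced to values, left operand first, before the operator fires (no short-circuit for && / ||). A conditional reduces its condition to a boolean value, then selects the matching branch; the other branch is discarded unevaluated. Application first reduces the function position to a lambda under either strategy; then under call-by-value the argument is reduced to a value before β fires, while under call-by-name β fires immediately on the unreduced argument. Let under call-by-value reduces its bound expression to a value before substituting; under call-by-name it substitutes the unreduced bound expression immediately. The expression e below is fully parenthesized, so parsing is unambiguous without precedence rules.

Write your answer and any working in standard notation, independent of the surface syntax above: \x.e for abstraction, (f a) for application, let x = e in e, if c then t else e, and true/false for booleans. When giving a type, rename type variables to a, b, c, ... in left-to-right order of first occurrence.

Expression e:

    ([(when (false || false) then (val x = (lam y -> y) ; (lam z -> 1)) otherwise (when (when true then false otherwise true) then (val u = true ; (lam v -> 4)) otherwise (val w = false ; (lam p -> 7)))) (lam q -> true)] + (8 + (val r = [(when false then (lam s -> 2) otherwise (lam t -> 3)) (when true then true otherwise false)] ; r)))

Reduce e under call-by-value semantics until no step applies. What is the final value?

Answer: 18

Working:
step 0: (((if (false || false) then (let x = (\y.y) in (\z.1)) else (if (if true then false else true) then (let u = true in (\v.4)) else (let w = false in (\p.7)))) (\q.true)) + (8 + (let r = ((if false then (\s.2) else (\t.3)) (if true then true else false)) in r)))
step 1: [delta@0.0.0] (((if false then (let x = (\y.y) in (\z.1)) else (if (if true then false else true) then (let u = true in (\v.4)) else (let w = false in (\p.7)))) (\q.true)) + (8 + (let r = ((if false then (\s.2) else (\t.3)) (if true then true else false)) in r)))
step 2: [if@0.0] (((if (if true then false else true) then (let u = true in (\v.4)) else (let w = false in (\p.7))) (\q.true)) + (8 + (let r = ((if false then (\s.2) else (\t.3)) (if true then true else false)) in r)))
step 3: [if@0.0.0] (((if false then (let u = true in (\v.4)) else (let w = false in (\p.7))) (\q.true)) + (8 + (let r = ((if false then (\s.2) else (\t.3)) (if true then true else false)) in r)))
step 4: [if@0.0] (((let w = false in (\p.7)) (\q.true)) + (8 + (let r = ((if false then (\s.2) else (\t.3)) (if true then true else false)) in r)))
step 5: [let@0.0] (((\p.7) (\q.true)) + (8 + (let r = ((if false then (\s.2) else (\t.3)) (if true then true else false)) in r)))
step 6: [beta@0] (7 + (8 + (let r = ((if false then (\s.2) else (\t.3)) (if true then true else false)) in r)))
step 7: [if@1.1.0.0] (7 + (8 + (let r = ((\t.3) (if true then true else false)) in r)))
step 8: [if@1.1.0.1] (7 + (8 + (let r = ((\t.3) true) in r)))
step 9: [beta@1.1.0] (7 + (8 + (let r = 3 in r)))
step 10: [let@1.1] (7 + (8 + 3))
step 11: [delta@1] (7 + 11)
step 12: [delta@root] 18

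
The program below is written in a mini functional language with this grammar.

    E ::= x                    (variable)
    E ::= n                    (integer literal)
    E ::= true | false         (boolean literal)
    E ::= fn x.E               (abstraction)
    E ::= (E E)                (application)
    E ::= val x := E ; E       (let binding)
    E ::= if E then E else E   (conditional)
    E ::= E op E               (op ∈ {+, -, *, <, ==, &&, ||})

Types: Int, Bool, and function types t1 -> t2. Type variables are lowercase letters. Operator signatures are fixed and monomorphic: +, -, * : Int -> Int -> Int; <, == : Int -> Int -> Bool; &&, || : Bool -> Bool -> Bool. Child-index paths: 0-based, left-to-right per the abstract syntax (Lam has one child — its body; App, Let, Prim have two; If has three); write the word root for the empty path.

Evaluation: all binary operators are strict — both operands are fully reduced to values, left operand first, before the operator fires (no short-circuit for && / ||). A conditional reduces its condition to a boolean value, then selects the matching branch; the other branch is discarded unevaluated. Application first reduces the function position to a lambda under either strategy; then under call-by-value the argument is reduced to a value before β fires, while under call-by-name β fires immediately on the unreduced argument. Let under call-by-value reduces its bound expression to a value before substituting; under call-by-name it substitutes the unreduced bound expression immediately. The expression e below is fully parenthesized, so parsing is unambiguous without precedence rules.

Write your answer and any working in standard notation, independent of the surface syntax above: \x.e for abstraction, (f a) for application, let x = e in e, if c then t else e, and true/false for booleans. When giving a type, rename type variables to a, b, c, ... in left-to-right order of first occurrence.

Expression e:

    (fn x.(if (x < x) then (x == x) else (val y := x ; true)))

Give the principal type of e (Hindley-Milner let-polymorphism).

Trace:
x : a
  unify a ~ Int
x : Int
  unify Int ~ Int
  unify Bool ~ Bool
x : Int
  unify Int ~ Int
x : Int
  unify Int ~ Int
x : Int
let y : Int
  unify Bool ~ Bool
\x._ : Int -> Bool

Answer: Int -> Bool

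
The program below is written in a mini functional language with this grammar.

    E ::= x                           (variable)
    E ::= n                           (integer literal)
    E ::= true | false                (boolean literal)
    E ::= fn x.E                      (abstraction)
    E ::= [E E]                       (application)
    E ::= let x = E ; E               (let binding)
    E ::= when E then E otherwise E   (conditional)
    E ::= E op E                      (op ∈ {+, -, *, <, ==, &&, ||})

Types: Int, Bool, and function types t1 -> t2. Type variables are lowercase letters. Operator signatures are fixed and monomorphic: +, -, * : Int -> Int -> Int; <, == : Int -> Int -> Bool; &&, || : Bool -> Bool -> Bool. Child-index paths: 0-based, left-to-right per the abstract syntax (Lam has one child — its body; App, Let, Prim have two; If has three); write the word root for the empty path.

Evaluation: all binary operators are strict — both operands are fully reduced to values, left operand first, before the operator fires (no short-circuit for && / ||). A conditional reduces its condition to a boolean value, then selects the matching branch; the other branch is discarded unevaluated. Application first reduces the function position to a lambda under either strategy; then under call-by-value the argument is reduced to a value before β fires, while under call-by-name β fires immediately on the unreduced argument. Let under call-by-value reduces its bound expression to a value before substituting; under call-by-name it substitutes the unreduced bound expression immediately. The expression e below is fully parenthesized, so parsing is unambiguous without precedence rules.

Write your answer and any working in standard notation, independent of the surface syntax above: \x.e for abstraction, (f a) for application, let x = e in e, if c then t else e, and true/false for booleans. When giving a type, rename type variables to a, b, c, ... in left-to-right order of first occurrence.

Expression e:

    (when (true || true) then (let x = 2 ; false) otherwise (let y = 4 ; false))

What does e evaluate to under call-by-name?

Working:
step 0: (if (true || true) then (let x = 2 in false) else (let y = 4 in false))
step 1: [delta@0] (if true then (let x = 2 in false) else (let y = 4 in false))
step 2: [if@root] (let x = 2 in false)
step 3: [let@root] false

Answer: false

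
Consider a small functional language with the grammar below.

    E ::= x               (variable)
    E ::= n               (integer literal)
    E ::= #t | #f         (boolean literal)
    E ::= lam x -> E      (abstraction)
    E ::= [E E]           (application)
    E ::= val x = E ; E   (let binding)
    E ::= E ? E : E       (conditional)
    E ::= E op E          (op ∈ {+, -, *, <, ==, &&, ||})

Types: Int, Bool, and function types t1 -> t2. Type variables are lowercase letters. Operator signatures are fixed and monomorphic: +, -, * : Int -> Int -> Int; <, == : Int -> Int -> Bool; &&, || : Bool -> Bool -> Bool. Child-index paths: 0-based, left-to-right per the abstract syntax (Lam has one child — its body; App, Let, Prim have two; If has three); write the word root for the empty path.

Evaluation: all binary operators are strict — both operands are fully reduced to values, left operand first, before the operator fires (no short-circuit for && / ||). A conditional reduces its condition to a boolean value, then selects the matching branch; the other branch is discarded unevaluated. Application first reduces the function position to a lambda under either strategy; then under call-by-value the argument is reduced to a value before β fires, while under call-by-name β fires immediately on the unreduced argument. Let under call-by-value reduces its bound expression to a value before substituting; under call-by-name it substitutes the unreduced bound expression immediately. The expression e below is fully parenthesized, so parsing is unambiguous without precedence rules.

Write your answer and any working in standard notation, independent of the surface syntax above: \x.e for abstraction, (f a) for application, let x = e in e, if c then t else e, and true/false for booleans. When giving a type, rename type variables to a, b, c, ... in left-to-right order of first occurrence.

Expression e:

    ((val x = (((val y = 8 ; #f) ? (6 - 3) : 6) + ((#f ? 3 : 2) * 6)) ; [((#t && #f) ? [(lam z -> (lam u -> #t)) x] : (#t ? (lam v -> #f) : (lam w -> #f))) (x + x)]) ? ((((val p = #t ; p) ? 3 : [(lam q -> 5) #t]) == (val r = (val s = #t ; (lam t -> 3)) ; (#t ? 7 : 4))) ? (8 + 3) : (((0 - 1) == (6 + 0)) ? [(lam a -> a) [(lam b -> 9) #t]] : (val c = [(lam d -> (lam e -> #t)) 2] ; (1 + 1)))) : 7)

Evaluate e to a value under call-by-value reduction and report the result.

Derivation:
step 0: (if (let x = ((if (let y = 8 in false) then (6 - 3) else 6) + ((if false then 3 else 2) * 6)) in ((if (true && false) then ((\z.(\u.true)) x) else (if true then (\v.false) else (\w.false))) (x + x))) then (if ((if (let p = true in p) then 3 else ((\q.5) true)) == (let r = (let s = true in (\t.3)) in (if true then 7 else 4))) then (8 + 3) else (if ((0 - 1) == (6 + 0)) then ((\a.a) ((\b.9) true)) else (let c = ((\d.(\e.true)) 2) in (1 + 1)))) else 7)
step 1: [let@0.0.0.0] (if (let x = ((if false then (6 - 3) else 6) + ((if false then 3 else 2) * 6)) in ((if (true && false) then ((\z.(\u.true)) x) else (if true then (\v.false) else (\w.false))) (x + x))) then (if ((if (let p = true in p) then 3 else ((\q.5) true)) == (let r = (let s = true in (\t.3)) in (if true then 7 else 4))) then (8 + 3) else (if ((0 - 1) == (6 + 0)) then ((\a.a) ((\b.9) true)) else (let c = ((\d.(\e.true)) 2) in (1 + 1)))) else 7)
step 2: [if@0.0.0] (if (let x = (6 + ((if false then 3 else 2) * 6)) in ((if (true && false) then ((\z.(\u.true)) x) else (if true then (\v.false) else (\w.false))) (x + x))) then (if ((if (let p = true in p) then 3 else ((\q.5) true)) == (let r = (let s = true in (\t.3)) in (if true then 7 else 4))) then (8 + 3) else (if ((0 - 1) == (6 + 0)) then ((\a.a) ((\b.9) true)) else (let c = ((\d.(\e.true)) 2) in (1 + 1)))) else 7)
step 3: [if@0.0.1.0] (if (let x = (6 + (2 * 6)) in ((if (true && false) then ((\z.(\u.true)) x) else (if true then (\v.false) else (\w.false))) (x + x))) then (if ((if (let p = true in p) then 3 else ((\q.5) true)) == (let r = (let s = true in (\t.3)) in (if true then 7 else 4))) then (8 + 3) else (if ((0 - 1) == (6 + 0)) then ((\a.a) ((\b.9) true)) else (let c = ((\d.(\e.true)) 2) in (1 + 1)))) else 7)
step 4: [delta@0.0.1] (if (let x = (6 + 12) in ((if (true && false) then ((\z.(\u.true)) x) else (if true then (\v.false) else (\w.false))) (x + x))) then (if ((if (let p = true in p) then 3 else ((\q.5) true)) == (let r = (let s = true in (\t.3)) in (if true then 7 else 4))) then (8 + 3) else (if ((0 - 1) == (6 + 0)) then ((\a.a) ((\b.9) true)) else (let c = ((\d.(\e.true)) 2) in (1 + 1)))) else 7)
step 5: [delta@0.0] (if (let x = 18 in ((if (true && false) then ((\z.(\u.true)) x) else (if true then (\v.false) else (\w.false))) (x + x))) then (if ((if (let p = true in p) then 3 else ((\q.5) true)) == (let r = (let s = true in (\t.3)) in (if true then 7 else 4))) then (8 + 3) else (if ((0 - 1) == (6 + 0)) then ((\a.a) ((\b.9) true)) else (let c = ((\d.(\e.true)) 2) in (1 + 1)))) else 7)
step 6: [let@0] (if ((if (true && false) then ((\z.(\u.true)) 18) else (if true then (\v.false) else (\w.false))) (18 + 18)) then (if ((if (let p = true in p) then 3 else ((\q.5) true)) == (let r = (let s = true in (\t.3)) in (if true then 7 else 4))) then (8 + 3) else (if ((0 - 1) == (6 + 0)) then ((\a.a) ((\b.9) true)) else (let c = ((\d.(\e.true)) 2) in (1 + 1)))) else 7)
step 7: [delta@0.0.0] (if ((if false then ((\z.(\u.true)) 18) else (if true then (\v.false) else (\w.false))) (18 + 18)) then (if ((if (let p = true in p) then 3 else ((\q.5) true)) == (let r = (let s = true in (\t.3)) in (if true then 7 else 4))) then (8 + 3) else (if ((0 - 1) == (6 + 0)) then ((\a.a) ((\b.9) true)) else (let c = ((\d.(\e.true)) 2) in (1 + 1)))) else 7)
step 8: [if@0.0] (if ((if true then (\v.false) else (\w.false)) (18 + 18)) then (if ((if (let p = true in p) then 3 else ((\q.5) true)) == (let r = (let s = true in (\t.3)) in (if true then 7 else 4))) then (8 + 3) else (if ((0 - 1) == (6 + 0)) then ((\a.a) ((\b.9) true)) else (let c = ((\d.(\e.true)) 2) in (1 + 1)))) else 7)
step 9: [if@0.0] (if ((\v.false) (18 + 18)) then (if ((if (let p = true in p) then 3 else ((\q.5) true)) == (let r = (let s = true in (\t.3)) in (if true then 7 else 4))) then (8 + 3) else (if ((0 - 1) == (6 + 0)) then ((\a.a) ((\b.9) true)) else (let c = ((\d.(\e.true)) 2) in (1 + 1)))) else 7)
step 10: [delta@0.1] (if ((\v.false) 36) then (if ((if (let p = true in p) then 3 else ((\q.5) true)) == (let r = (let s = true in (\t.3)) in (if true then 7 else 4))) then (8 + 3) else (if ((0 - 1) == (6 + 0)) then ((\a.a) ((\b.9) true)) else (let c = ((\d.(\e.true)) 2) in (1 + 1)))) else 7)
step 11: [beta@0] (if false then (if ((if (let p = true in p) then 3 else ((\q.5) true)) == (let r = (let s = true in (\t.3)) in (if true then 7 else 4))) then (8 + 3) else (if ((0 - 1) == (6 + 0)) then ((\a.a) ((\b.9) true)) else (let c = ((\d.(\e.true)) 2) in (1 + 1)))) else 7)
step 12: [if@root] 7

Answer: 7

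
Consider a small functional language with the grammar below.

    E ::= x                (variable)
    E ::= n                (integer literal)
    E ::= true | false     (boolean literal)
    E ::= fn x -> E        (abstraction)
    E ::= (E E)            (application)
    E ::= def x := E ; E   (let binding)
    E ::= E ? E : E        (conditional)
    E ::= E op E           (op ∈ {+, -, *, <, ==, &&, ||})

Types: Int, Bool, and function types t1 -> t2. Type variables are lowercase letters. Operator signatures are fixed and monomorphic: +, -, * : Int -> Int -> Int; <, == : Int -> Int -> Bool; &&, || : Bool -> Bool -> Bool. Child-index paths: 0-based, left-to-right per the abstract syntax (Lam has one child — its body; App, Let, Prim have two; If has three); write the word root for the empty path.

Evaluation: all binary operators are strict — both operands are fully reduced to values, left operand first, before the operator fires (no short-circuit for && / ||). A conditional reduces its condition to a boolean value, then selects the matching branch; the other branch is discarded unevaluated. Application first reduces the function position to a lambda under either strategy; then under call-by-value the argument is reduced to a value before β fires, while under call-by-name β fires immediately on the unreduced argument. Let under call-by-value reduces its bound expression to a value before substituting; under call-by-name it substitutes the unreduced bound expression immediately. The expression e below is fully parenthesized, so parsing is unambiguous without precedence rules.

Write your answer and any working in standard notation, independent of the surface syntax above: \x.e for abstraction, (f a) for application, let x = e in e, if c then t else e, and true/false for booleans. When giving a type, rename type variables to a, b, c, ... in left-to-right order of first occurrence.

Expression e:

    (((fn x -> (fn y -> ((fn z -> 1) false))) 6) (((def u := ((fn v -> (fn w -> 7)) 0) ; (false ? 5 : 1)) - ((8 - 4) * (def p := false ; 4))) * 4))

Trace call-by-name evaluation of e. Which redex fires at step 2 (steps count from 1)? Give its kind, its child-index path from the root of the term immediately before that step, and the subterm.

Answer: beta at root : ((\y.((\z.1) false)) (((let u = ((\v.(\w.7)) 0) in (if false then 5 else 1)) - ((8 - 4) * (let p = false in 4))) * 4))

Derivation:
step 0: (((\x.(\y.((\z.1) false))) 6) (((let u = ((\v.(\w.7)) 0) in (if false then 5 else 1)) - ((8 - 4) * (let p = false in 4))) * 4))
step 1: [beta@0] ((\y.((\z.1) false)) (((let u = ((\v.(\w.7)) 0) in (if false then 5 else 1)) - ((8 - 4) * (let p = false in 4))) * 4))
step 2: [beta@root] ((\z.1) false)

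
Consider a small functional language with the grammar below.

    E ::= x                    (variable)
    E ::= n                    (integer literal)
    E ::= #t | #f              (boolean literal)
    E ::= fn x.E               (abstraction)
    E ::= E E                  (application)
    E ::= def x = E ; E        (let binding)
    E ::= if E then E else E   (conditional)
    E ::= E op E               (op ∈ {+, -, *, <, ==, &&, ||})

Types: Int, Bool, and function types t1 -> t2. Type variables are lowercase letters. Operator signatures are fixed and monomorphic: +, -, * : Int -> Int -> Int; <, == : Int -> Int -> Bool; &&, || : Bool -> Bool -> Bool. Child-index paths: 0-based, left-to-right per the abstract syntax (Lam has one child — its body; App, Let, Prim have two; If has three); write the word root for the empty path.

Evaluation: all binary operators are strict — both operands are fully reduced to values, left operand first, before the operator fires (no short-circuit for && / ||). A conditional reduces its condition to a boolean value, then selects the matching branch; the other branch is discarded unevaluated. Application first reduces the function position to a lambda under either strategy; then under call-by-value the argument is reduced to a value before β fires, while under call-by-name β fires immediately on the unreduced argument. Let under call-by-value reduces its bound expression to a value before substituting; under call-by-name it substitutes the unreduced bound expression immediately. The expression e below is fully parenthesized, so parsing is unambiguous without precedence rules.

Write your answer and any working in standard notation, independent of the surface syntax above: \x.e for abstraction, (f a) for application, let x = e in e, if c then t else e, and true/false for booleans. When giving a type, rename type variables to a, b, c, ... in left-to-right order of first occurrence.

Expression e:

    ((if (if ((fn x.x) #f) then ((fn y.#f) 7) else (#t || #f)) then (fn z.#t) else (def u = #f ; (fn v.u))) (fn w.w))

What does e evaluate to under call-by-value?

Answer: true

Derivation:
step 0: ((if (if ((\x.x) false) then ((\y.false) 7) else (true || false)) then (\z.true) else (let u = false in (\v.u))) (\w.w))
step 1: [beta@0.0.0] ((if (if false then ((\y.false) 7) else (true || false)) then (\z.true) else (let u = false in (\v.u))) (\w.w))
step 2: [if@0.0] ((if (true || false) then (\z.true) else (let u = false in (\v.u))) (\w.w))
step 3: [delta@0.0] ((if true then (\z.true) else (let u = false in (\v.u))) (\w.w))
step 4: [if@0] ((\z.true) (\w.w))
step 5: [beta@root] true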